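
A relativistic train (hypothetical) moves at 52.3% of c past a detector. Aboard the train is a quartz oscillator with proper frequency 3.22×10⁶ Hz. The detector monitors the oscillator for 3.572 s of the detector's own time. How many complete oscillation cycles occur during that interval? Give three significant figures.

β = 0.523; γ = 1/√(1 − 0.523²) = 1/√0.7265 = 1.173
During 3.572 s of lab time, the oscillator's proper time advances by τ = Δt/γ = 3.572/1.173 = 3.045 s = 3.045×10⁰ s.
N = f × τ = 3.22×10⁶ × 3.045×10⁰ = 9.803×10⁶.

N = 9.80×10⁶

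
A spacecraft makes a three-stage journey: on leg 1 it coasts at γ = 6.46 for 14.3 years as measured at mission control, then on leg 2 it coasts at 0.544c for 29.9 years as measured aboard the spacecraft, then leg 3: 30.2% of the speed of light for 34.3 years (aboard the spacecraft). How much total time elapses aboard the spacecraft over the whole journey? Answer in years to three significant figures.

τ = 66.4 years

Leg 1: γ = 6.46; τ_1 = 14.3/6.460 = 2.214 years.
Leg 2: 29.9 years is already measured aboard the spacecraft.
Leg 3: 34.3 years is already measured aboard the spacecraft.
Total: 2.214 + 29.90 + 34.30 years.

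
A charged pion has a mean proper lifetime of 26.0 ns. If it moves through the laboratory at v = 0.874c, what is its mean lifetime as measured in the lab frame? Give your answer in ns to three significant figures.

γ = 1/√(1 − 0.874²) = 1/√0.2361 = 2.058
The rest-frame lifetime is the proper time; the lab measures the dilated interval Δt = γτ₀ = 2.058 × 26.0 ns.

Δt = 53.5 ns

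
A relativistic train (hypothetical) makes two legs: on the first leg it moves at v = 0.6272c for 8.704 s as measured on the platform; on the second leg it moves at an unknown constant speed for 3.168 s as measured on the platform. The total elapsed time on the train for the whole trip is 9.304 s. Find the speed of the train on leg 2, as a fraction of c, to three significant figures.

Leg 1: γ = 1/√(1 − 0.6272²) = 1/√0.6066 = 1.284; τ_1 = 8.704/1.284 = 6.779 s.
Leg 2: speed unknown; τ_2 = 3.168/γ_2.
Total proper time: 6.779 + τ_2 = 9.304, so τ_2 = 9.304 − 6.779 = 2.525 s.
γ_2 = 3.168/2.525 = 1.255; β = √(1 − 1/γ²) = √0.3648.

β = 0.604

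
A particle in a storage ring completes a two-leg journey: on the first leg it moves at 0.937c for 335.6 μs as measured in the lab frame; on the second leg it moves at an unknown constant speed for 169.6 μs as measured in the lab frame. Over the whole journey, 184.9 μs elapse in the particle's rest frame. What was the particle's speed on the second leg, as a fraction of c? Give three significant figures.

β = 0.917

Leg 1: γ = 1/√(1 − 0.937²) = 1/√0.1220 = 2.863; τ_1 = 335.6/2.863 = 117.2 μs.
Leg 2: speed unknown; τ_2 = 169.6/γ_2.
Total proper time: 117.2 + τ_2 = 184.9, so τ_2 = 184.9 − 117.2 = 67.67 μs.
γ_2 = 169.6/67.67 = 2.506; β = √(1 − 1/γ²) = √0.8408.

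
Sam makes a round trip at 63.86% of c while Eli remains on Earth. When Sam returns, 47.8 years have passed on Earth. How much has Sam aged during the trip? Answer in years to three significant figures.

β = 0.6386; γ = 1/√(1 − 0.6386²) = 1/√0.5922 = 1.299
Sam's clock measures proper time along the trip: τ = Δt/γ = 47.8/1.299 years.

τ = 36.8 years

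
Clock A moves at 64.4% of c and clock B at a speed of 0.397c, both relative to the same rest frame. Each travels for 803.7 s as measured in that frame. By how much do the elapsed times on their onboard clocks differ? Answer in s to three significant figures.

A: β = 0.644; γ = 1/√(1 − 0.644²) = 1/√0.5853 = 1.307; τ_A = 803.7/1.307 = 614.9 s.
B: γ = 1/√(1 − 0.397²) = 1/√0.8424 = 1.090; τ_B = 803.7/1.090 = 737.7 s.

|τ_A − τ_B| = 123 s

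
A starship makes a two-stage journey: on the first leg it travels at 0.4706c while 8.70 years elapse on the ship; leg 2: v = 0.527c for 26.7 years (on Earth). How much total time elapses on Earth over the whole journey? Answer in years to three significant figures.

Δt = 36.6 years

Leg 1: γ = 1/√(1 − 0.4706²) = 1/√0.7785 = 1.133; Δt_1 = 1.133 × 8.70 = 9.860 years.
Leg 2: 26.7 years is already measured on Earth.
Total: 9.860 + 26.70 years.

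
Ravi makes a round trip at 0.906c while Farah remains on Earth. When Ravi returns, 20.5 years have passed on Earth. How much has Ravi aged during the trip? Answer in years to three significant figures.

γ = 1/√(1 − 0.906²) = 1/√0.1792 = 2.363
Ravi's clock measures proper time along the trip: τ = Δt/γ = 20.5/2.363 years.

τ = 8.68 years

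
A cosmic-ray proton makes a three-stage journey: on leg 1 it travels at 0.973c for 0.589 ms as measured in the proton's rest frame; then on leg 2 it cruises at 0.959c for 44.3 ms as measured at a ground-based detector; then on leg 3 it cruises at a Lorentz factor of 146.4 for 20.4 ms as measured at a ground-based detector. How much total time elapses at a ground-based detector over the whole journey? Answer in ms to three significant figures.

Leg 1: γ = 1/√(1 − 0.973²) = 1/√0.05327 = 4.333; Δt_1 = 4.333 × 0.589 = 2.552 ms.
Leg 2: 44.3 ms is already measured at a ground-based detector.
Leg 3: 20.4 ms is already measured at a ground-based detector.
Total: 2.552 + 44.30 + 20.40 ms.

Δt = 67.3 ms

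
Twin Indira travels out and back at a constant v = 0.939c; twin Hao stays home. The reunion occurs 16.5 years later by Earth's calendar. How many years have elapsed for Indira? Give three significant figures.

γ = 1/√(1 − 0.939²) = 1/√0.1183 = 2.908
Indira's clock measures proper time along the trip: τ = Δt/γ = 16.5/2.908 years.

τ = 5.67 years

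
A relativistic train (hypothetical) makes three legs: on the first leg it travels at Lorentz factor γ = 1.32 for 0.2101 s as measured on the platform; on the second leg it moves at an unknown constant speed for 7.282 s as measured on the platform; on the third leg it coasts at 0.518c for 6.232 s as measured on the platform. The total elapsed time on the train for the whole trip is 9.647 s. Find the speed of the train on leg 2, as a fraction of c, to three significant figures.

Leg 1: γ = 1.32; τ_1 = 0.2101/1.320 = 0.1592 s.
Leg 2: speed unknown; τ_2 = 7.282/γ_2.
Leg 3: γ = 1/√(1 − 0.518²) = 1/√0.7317 = 1.169; τ_3 = 6.232/1.169 = 5.331 s.
Total proper time: 0.1592 + τ_2 + 5.331 = 9.647, so τ_2 = 9.647 − 5.490 = 4.157 s.
γ_2 = 7.282/4.157 = 1.752; β = √(1 − 1/γ²) = √0.6741.

β = 0.821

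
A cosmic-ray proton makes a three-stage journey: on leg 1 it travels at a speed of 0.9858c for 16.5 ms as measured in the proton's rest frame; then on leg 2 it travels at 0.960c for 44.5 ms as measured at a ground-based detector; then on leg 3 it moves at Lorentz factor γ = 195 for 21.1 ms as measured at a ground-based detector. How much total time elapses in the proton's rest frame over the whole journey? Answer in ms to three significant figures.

τ = 29.1 ms

Leg 1: 16.5 ms is already measured in the proton's rest frame.
Leg 2: γ = 1/√(1 − 0.960²) = 25/7 ≈ 3.571; τ_2 = 44.5/3.571 = 12.46 ms.
Leg 3: γ = 195; τ_3 = 21.1/195.0 = 0.1082 ms.
Total: 16.50 + 12.46 + 0.1082 ms.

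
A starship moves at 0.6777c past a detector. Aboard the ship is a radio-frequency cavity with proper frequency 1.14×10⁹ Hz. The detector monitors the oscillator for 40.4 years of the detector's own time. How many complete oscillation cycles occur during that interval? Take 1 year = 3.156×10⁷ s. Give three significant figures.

N = 1.07×10¹⁸

γ = 1/√(1 − 0.6777²) = 1/√0.5407 = 1.360
During 40.4 years of lab time, the oscillator's proper time advances by τ = Δt/γ = 40.4/1.360 = 29.71 years = 9.376×10⁸ s.
N = f × τ = 1.14×10⁹ × 9.376×10⁸ = 1.069×10¹⁸.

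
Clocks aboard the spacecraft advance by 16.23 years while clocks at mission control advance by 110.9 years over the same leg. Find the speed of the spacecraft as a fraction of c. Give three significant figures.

β = 0.989

The proper time is measured aboard the spacecraft (both events occur at the spacecraft's location); Δt is measured at mission control. γ = Δt/τ = 110.9/16.23 = 6.833.
β = √(1 − 1/γ²) = √(1 − 0.02142) = √0.9786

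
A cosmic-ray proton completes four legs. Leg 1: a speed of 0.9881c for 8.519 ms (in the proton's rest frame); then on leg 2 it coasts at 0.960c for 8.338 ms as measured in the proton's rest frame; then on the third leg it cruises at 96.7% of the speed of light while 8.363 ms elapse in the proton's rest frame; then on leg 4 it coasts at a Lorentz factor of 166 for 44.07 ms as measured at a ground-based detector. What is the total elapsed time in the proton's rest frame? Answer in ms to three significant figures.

Leg 1: 8.519 ms is already measured in the proton's rest frame.
Leg 2: 8.338 ms is already measured in the proton's rest frame.
Leg 3: 8.363 ms is already measured in the proton's rest frame.
Leg 4: γ = 166; τ_4 = 44.07/166.0 = 0.2655 ms.
Total: 8.519 + 8.338 + 8.363 + 0.2655 ms.

τ = 25.5 ms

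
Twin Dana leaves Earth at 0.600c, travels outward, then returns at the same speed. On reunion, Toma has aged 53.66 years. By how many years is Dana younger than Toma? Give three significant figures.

Δt − τ = 10.7 years

γ = 1/√(1 − 0.600²) = 5/4 = 1.250
Dana's elapsed proper time: τ = 53.66/1.250 = 42.93 years.
Age gap = Δt − τ = 53.66 − 42.93 years.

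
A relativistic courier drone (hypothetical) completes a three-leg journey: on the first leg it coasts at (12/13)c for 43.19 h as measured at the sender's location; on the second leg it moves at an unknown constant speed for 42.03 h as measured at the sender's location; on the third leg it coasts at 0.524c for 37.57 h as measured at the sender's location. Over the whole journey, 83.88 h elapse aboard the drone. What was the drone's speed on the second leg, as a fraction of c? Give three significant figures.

β = 0.544

Leg 1: γ = 1/√(1 − (12/13)²) = 13/5 = 2.600; τ_1 = 43.19/2.600 = 16.61 h.
Leg 2: speed unknown; τ_2 = 42.03/γ_2.
Leg 3: γ = 1/√(1 − 0.524²) = 1/√0.7254 = 1.174; τ_3 = 37.57/1.174 = 32.00 h.
Total proper time: 16.61 + τ_2 + 32.00 = 83.88, so τ_2 = 83.88 − 48.61 = 35.27 h.
γ_2 = 42.03/35.27 = 1.192; β = √(1 − 1/γ²) = √0.2958.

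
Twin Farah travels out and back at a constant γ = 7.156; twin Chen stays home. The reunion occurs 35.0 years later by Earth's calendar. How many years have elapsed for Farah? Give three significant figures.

γ = 7.156
Farah's clock measures proper time along the trip: τ = Δt/γ = 35.0/7.156 years.

τ = 4.89 years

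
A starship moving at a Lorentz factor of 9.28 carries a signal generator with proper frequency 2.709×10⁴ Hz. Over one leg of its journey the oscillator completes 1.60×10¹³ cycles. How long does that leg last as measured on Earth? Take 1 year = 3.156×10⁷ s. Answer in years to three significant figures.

γ = 9.28
Proper time for N cycles: τ = N/f = 1.60×10¹³/(2.709×10⁴) = 5.906×10⁸ s = 18.71 years.
Lab-frame duration Δt = γτ = 9.280 × 18.71 = 173.7 years.

Δt = 174 years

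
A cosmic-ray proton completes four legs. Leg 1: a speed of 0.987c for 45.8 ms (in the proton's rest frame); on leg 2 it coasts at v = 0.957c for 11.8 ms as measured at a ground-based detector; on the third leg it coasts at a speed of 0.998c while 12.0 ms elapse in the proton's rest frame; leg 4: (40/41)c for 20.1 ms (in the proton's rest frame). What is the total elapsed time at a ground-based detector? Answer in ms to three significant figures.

Leg 1: γ = 1/√(1 − 0.987²) = 1/√0.02583 = 6.222; Δt_1 = 6.222 × 45.8 = 285.0 ms.
Leg 2: 11.8 ms is already measured at a ground-based detector.
Leg 3: γ = 1/√(1 − 0.998²) = 1/√0.003996 = 15.82; Δt_3 = 15.82 × 12.0 = 189.8 ms.
Leg 4: γ = 1/√(1 − (40/41)²) = 41/9 ≈ 4.556; Δt_4 = 4.556 × 20.1 = 91.57 ms.
Total: 285.0 + 11.80 + 189.8 + 91.57 ms.

Δt = 578 ms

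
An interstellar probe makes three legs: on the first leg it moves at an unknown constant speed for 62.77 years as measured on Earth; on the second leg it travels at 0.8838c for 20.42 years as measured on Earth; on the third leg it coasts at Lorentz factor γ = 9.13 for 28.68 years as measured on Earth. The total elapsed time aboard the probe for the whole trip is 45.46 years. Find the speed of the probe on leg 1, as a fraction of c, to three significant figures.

β = 0.853

Leg 1: speed unknown; τ_1 = 62.77/γ_1.
Leg 2: γ = 1/√(1 − 0.8838²) = 1/√0.2189 = 2.137; τ_2 = 20.42/2.137 = 9.554 years.
Leg 3: γ = 9.13; τ_3 = 28.68/9.130 = 3.141 years.
Total proper time: τ_1 + 9.554 + 3.141 = 45.46, so τ_1 = 45.46 − 12.70 = 32.76 years.
γ_1 = 62.77/32.76 = 1.916; β = √(1 − 1/γ²) = √0.7275.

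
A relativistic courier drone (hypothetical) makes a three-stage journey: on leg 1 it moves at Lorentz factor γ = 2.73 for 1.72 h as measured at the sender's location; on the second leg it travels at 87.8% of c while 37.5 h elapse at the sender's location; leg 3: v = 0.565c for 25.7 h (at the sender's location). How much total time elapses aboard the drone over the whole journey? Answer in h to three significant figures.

Leg 1: γ = 2.73; τ_1 = 1.72/2.730 = 0.6300 h.
Leg 2: β = 0.878; γ = 1/√(1 − 0.878²) = 1/√0.2291 = 2.089; τ_2 = 37.5/2.089 = 17.95 h.
Leg 3: γ = 1/√(1 − 0.565²) = 1/√0.6808 = 1.212; τ_3 = 25.7/1.212 = 21.20 h.
Total: 0.6300 + 17.95 + 21.20 h.

τ = 39.8 h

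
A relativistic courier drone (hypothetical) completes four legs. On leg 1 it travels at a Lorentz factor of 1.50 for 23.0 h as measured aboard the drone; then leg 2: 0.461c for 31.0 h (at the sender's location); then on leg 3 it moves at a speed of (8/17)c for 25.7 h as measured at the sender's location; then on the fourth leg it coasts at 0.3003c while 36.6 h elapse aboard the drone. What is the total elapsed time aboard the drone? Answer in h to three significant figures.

τ = 110 h

Leg 1: 23.0 h is already measured aboard the drone.
Leg 2: γ = 1/√(1 − 0.461²) = 1/√0.7875 = 1.127; τ_2 = 31.0/1.127 = 27.51 h.
Leg 3: γ = 1/√(1 − (8/17)²) = 17/15 ≈ 1.133; τ_3 = 25.7/1.133 = 22.68 h.
Leg 4: 36.6 h is already measured aboard the drone.
Total: 23.00 + 27.51 + 22.68 + 36.60 h.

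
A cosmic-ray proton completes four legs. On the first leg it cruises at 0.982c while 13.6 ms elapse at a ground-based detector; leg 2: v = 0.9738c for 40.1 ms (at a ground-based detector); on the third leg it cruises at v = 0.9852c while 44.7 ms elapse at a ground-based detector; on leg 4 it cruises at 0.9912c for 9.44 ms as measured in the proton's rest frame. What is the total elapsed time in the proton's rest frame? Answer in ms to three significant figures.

τ = 28.8 ms

Leg 1: γ = 1/√(1 − 0.982²) = 1/√0.03568 = 5.294; τ_1 = 13.6/5.294 = 2.569 ms.
Leg 2: γ = 1/√(1 − 0.9738²) = 1/√0.05171 = 4.397; τ_2 = 40.1/4.397 = 9.119 ms.
Leg 3: γ = 1/√(1 − 0.9852²) = 1/√0.02938 = 5.834; τ_3 = 44.7/5.834 = 7.662 ms.
Leg 4: 9.44 ms is already measured in the proton's rest frame.
Total: 2.569 + 9.119 + 7.662 + 9.440 ms.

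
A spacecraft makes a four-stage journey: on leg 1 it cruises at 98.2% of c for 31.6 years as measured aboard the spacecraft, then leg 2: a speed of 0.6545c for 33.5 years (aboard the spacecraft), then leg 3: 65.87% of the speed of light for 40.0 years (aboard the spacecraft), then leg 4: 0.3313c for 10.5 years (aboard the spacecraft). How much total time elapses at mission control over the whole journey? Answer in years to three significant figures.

Leg 1: β = 0.982; γ = 1/√(1 − 0.982²) = 1/√0.03568 = 5.294; Δt_1 = 5.294 × 31.6 = 167.3 years.
Leg 2: γ = 1/√(1 − 0.6545²) = 1/√0.5716 = 1.323; Δt_2 = 1.323 × 33.5 = 44.31 years.
Leg 3: β = 0.6587; γ = 1/√(1 − 0.6587²) = 1/√0.5661 = 1.329; Δt_3 = 1.329 × 40.0 = 53.16 years.
Leg 4: γ = 1/√(1 − 0.3313²) = 1/√0.8902 = 1.060; Δt_4 = 1.060 × 10.5 = 11.13 years.
Total: 167.3 + 44.31 + 53.16 + 11.13 years.

Δt = 276 years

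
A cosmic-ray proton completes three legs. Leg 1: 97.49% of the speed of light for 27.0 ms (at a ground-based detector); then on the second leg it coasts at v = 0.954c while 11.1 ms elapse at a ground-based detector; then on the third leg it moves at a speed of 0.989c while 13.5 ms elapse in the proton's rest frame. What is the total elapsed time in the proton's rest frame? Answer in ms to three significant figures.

τ = 22.8 ms

Leg 1: β = 0.9749; γ = 1/√(1 − 0.9749²) = 1/√0.04957 = 4.491; τ_1 = 27.0/4.491 = 6.011 ms.
Leg 2: γ = 1/√(1 − 0.954²) = 1/√0.08988 = 3.335; τ_2 = 11.1/3.335 = 3.328 ms.
Leg 3: 13.5 ms is already measured in the proton's rest frame.
Total: 6.011 + 3.328 + 13.50 ms.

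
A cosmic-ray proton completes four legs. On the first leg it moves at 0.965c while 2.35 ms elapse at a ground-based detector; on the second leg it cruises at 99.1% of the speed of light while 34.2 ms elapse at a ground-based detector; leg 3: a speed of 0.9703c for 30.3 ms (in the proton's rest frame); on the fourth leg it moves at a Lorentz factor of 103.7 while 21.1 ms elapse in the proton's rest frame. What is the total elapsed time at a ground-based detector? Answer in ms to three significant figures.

Δt = 2350 ms

Leg 1: 2.35 ms is already measured at a ground-based detector.
Leg 2: 34.2 ms is already measured at a ground-based detector.
Leg 3: γ = 1/√(1 − 0.9703²) = 1/√0.05852 = 4.134; Δt_3 = 4.134 × 30.3 = 125.3 ms.
Leg 4: γ = 103.7; Δt_4 = 103.7 × 21.1 = 2188 ms.
Total: 2.350 + 34.20 + 125.3 + 2188 ms.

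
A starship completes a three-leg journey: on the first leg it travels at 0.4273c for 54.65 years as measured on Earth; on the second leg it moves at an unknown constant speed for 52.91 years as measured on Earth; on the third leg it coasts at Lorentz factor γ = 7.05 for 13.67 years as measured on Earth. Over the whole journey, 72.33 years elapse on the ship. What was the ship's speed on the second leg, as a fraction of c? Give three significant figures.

Leg 1: γ = 1/√(1 − 0.4273²) = 1/√0.8174 = 1.106; τ_1 = 54.65/1.106 = 49.41 years.
Leg 2: speed unknown; τ_2 = 52.91/γ_2.
Leg 3: γ = 7.05; τ_3 = 13.67/7.050 = 1.939 years.
Total proper time: 49.41 + τ_2 + 1.939 = 72.33, so τ_2 = 72.33 − 51.35 = 20.98 years.
γ_2 = 52.91/20.98 = 2.522; β = √(1 − 1/γ²) = √0.8427.

β = 0.918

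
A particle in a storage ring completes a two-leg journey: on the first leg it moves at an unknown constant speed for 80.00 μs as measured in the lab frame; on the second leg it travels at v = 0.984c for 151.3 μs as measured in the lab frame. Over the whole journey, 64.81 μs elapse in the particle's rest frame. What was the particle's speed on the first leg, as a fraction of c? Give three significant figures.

β = 0.881

Leg 1: speed unknown; τ_1 = 80.00/γ_1.
Leg 2: γ = 1/√(1 − 0.984²) = 1/√0.03174 = 5.613; τ_2 = 151.3/5.613 = 26.96 μs.
Total proper time: τ_1 + 26.96 = 64.81, so τ_1 = 64.81 − 26.96 = 37.85 μs.
γ_1 = 80.00/37.85 = 2.113; β = √(1 − 1/γ²) = √0.7761.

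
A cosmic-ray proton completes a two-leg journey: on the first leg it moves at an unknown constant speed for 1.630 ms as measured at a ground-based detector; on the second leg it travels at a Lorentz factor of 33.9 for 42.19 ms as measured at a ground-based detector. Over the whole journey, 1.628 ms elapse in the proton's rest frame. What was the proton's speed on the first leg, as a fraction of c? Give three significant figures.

Leg 1: speed unknown; τ_1 = 1.630/γ_1.
Leg 2: γ = 33.9; τ_2 = 42.19/33.90 = 1.245 ms.
Total proper time: τ_1 + 1.245 = 1.628, so τ_1 = 1.628 − 1.245 = 0.3835 ms.
γ_1 = 1.630/0.3835 = 4.251; β = √(1 − 1/γ²) = √0.9447.

β = 0.972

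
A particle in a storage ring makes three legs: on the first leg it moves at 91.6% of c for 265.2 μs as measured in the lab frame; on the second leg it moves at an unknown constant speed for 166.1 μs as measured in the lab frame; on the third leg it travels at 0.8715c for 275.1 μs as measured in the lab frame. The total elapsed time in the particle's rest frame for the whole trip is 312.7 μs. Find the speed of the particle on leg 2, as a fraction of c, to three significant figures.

β = 0.903

Leg 1: β = 0.916; γ = 1/√(1 − 0.916²) = 1/√0.1609 = 2.493; τ_1 = 265.2/2.493 = 106.4 μs.
Leg 2: speed unknown; τ_2 = 166.1/γ_2.
Leg 3: γ = 1/√(1 − 0.8715²) = 1/√0.2405 = 2.039; τ_3 = 275.1/2.039 = 134.9 μs.
Total proper time: 106.4 + τ_2 + 134.9 = 312.7, so τ_2 = 312.7 − 241.3 = 71.40 μs.
γ_2 = 166.1/71.40 = 2.326; β = √(1 − 1/γ²) = √0.8152.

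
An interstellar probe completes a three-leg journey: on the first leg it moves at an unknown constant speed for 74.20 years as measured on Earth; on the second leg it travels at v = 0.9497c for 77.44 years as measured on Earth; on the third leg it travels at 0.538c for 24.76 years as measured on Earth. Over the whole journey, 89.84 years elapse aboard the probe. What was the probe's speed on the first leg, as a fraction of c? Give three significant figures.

β = 0.798

Leg 1: speed unknown; τ_1 = 74.20/γ_1.
Leg 2: γ = 1/√(1 − 0.9497²) = 1/√0.09807 = 3.193; τ_2 = 77.44/3.193 = 24.25 years.
Leg 3: γ = 1/√(1 − 0.538²) = 1/√0.7106 = 1.186; τ_3 = 24.76/1.186 = 20.87 years.
Total proper time: τ_1 + 24.25 + 20.87 = 89.84, so τ_1 = 89.84 − 45.12 = 44.72 years.
γ_1 = 74.20/44.72 = 1.659; β = √(1 − 1/γ²) = √0.6368.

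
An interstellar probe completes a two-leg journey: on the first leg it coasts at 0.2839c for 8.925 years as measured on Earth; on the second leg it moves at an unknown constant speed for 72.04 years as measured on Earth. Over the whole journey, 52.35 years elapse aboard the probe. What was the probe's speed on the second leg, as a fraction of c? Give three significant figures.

Leg 1: γ = 1/√(1 − 0.2839²) = 1/√0.9194 = 1.043; τ_1 = 8.925/1.043 = 8.558 years.
Leg 2: speed unknown; τ_2 = 72.04/γ_2.
Total proper time: 8.558 + τ_2 = 52.35, so τ_2 = 52.35 − 8.558 = 43.79 years.
γ_2 = 72.04/43.79 = 1.645; β = √(1 − 1/γ²) = √0.6305.

β = 0.794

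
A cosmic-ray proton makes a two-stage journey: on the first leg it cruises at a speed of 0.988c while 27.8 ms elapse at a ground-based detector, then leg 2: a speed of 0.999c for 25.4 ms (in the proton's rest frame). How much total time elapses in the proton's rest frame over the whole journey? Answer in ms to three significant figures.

Leg 1: γ = 1/√(1 − 0.988²) = 1/√0.02386 = 6.474; τ_1 = 27.8/6.474 = 4.294 ms.
Leg 2: 25.4 ms is already measured in the proton's rest frame.
Total: 4.294 + 25.40 ms.

τ = 29.7 ms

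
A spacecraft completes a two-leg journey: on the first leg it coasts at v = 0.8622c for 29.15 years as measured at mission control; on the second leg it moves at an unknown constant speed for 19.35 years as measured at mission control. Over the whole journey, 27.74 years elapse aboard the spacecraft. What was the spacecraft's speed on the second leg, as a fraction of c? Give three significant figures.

Leg 1: γ = 1/√(1 − 0.8622²) = 1/√0.2566 = 1.974; τ_1 = 29.15/1.974 = 14.77 years.
Leg 2: speed unknown; τ_2 = 19.35/γ_2.
Total proper time: 14.77 + τ_2 = 27.74, so τ_2 = 27.74 − 14.77 = 12.97 years.
γ_2 = 19.35/12.97 = 1.491; β = √(1 − 1/γ²) = √0.5505.

β = 0.742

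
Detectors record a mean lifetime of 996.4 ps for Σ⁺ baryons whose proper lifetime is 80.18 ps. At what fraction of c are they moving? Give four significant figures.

γ = Δt/τ₀ = 996.4/80.18 = 12.43
β = √(1 − 1/γ²) = √(1 − 0.006475) = √0.9935

β = 0.9968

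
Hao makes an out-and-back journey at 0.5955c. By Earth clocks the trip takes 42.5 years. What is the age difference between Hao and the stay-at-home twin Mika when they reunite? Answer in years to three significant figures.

γ = 1/√(1 − 0.5955²) = 1/√0.6454 = 1.245
Hao's elapsed proper time: τ = 42.5/1.245 = 34.14 years.
Age gap = Δt − τ = 42.5 − 34.14 years.

Δt − τ = 8.36 years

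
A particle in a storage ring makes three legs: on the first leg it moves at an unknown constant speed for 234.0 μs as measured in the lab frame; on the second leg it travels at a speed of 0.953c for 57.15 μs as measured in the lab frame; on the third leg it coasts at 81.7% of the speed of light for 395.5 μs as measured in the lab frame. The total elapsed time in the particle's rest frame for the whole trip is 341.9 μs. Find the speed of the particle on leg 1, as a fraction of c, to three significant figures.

Leg 1: speed unknown; τ_1 = 234.0/γ_1.
Leg 2: γ = 1/√(1 − 0.953²) = 1/√0.09179 = 3.301; τ_2 = 57.15/3.301 = 17.31 μs.
Leg 3: β = 0.817; γ = 1/√(1 − 0.817²) = 1/√0.3325 = 1.734; τ_3 = 395.5/1.734 = 228.1 μs.
Total proper time: τ_1 + 17.31 + 228.1 = 341.9, so τ_1 = 341.9 − 245.4 = 96.53 μs.
γ_1 = 234.0/96.53 = 2.424; β = √(1 − 1/γ²) = √0.8298.

β = 0.911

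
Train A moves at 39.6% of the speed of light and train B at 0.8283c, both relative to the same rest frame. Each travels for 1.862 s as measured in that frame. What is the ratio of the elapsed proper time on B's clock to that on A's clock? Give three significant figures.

A: β = 0.396; γ = 1/√(1 − 0.396²) = 1/√0.8432 = 1.089. B: γ = 1/√(1 − 0.8283²) = 1/√0.3139 = 1.785.
τ_A/τ_B = γ_B/γ_A = 1.785/1.089 = 1.639, so τ_B/τ_A = 0.6102.

τ_B/τ_A = 0.610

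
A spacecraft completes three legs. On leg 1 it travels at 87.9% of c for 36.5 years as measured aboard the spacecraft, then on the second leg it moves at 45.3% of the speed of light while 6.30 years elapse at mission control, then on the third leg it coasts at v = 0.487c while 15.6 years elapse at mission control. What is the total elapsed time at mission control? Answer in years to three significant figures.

Leg 1: β = 0.879; γ = 1/√(1 − 0.879²) = 1/√0.2274 = 2.097; Δt_1 = 2.097 × 36.5 = 76.55 years.
Leg 2: 6.30 years is already measured at mission control.
Leg 3: 15.6 years is already measured at mission control.
Total: 76.55 + 6.300 + 15.60 years.

Δt = 98.4 years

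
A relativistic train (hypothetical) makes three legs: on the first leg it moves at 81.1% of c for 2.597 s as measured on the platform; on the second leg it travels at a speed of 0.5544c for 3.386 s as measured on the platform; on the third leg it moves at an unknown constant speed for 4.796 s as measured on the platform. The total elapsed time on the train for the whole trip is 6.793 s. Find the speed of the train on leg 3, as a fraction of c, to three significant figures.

β = 0.859

Leg 1: β = 0.811; γ = 1/√(1 − 0.811²) = 1/√0.3423 = 1.709; τ_1 = 2.597/1.709 = 1.519 s.
Leg 2: γ = 1/√(1 − 0.5544²) = 1/√0.6926 = 1.202; τ_2 = 3.386/1.202 = 2.818 s.
Leg 3: speed unknown; τ_3 = 4.796/γ_3.
Total proper time: 1.519 + 2.818 + τ_3 = 6.793, so τ_3 = 6.793 − 4.337 = 2.456 s.
γ_3 = 4.796/2.456 = 1.953; β = √(1 − 1/γ²) = √0.7378.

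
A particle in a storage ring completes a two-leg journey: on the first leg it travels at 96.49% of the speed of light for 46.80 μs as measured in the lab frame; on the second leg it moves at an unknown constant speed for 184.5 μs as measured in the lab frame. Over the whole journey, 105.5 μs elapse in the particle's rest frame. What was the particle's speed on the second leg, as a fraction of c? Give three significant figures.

Leg 1: β = 0.9649; γ = 1/√(1 − 0.9649²) = 1/√0.06897 = 3.808; τ_1 = 46.80/3.808 = 12.29 μs.
Leg 2: speed unknown; τ_2 = 184.5/γ_2.
Total proper time: 12.29 + τ_2 = 105.5, so τ_2 = 105.5 − 12.29 = 93.21 μs.
γ_2 = 184.5/93.21 = 1.979; β = √(1 − 1/γ²) = √0.7448.

β = 0.863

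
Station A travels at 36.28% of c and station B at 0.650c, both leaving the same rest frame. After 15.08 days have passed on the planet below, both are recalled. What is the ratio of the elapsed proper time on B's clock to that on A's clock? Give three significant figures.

τ_B/τ_A = 0.815

A: β = 0.3628; γ = 1/√(1 − 0.3628²) = 1/√0.8684 = 1.073. B: γ = 1/√(1 − 0.650²) = 1/√0.5775 = 1.316.
τ_A/τ_B = γ_B/γ_A = 1.316/1.073 = 1.226, so τ_B/τ_A = 0.8155.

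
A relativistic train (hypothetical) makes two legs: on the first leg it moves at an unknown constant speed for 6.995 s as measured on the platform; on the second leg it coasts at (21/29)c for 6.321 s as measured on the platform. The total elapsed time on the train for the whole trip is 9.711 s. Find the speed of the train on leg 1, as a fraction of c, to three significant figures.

β = 0.644

Leg 1: speed unknown; τ_1 = 6.995/γ_1.
Leg 2: γ = 1/√(1 − (21/29)²) = 29/20 = 1.450; τ_2 = 6.321/1.450 = 4.359 s.
Total proper time: τ_1 + 4.359 = 9.711, so τ_1 = 9.711 − 4.359 = 5.352 s.
γ_1 = 6.995/5.352 = 1.307; β = √(1 − 1/γ²) = √0.4147.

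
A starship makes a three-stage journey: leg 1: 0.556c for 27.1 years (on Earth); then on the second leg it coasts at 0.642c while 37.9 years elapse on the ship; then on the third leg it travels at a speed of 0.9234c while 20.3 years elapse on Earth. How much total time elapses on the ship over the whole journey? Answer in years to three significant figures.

Leg 1: γ = 1/√(1 − 0.556²) = 1/√0.6909 = 1.203; τ_1 = 27.1/1.203 = 22.53 years.
Leg 2: 37.9 years is already measured on the ship.
Leg 3: γ = 1/√(1 − 0.9234²) = 1/√0.1473 = 2.605; τ_3 = 20.3/2.605 = 7.792 years.
Total: 22.53 + 37.90 + 7.792 years.

τ = 68.2 years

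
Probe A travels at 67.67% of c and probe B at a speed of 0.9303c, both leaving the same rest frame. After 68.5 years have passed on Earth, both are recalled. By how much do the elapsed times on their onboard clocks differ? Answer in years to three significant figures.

|τ_A − τ_B| = 25.3 years

A: β = 0.6767; γ = 1/√(1 − 0.6767²) = 1/√0.5421 = 1.358; τ_A = 68.5/1.358 = 50.43 years.
B: γ = 1/√(1 − 0.9303²) = 1/√0.1345 = 2.726; τ_B = 68.5/2.726 = 25.13 years.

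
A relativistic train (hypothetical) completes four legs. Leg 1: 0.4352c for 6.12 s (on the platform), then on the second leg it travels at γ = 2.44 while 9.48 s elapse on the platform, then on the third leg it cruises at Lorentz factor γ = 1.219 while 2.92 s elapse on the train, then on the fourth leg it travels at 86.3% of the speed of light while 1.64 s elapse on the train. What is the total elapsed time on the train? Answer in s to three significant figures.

τ = 14.0 s

Leg 1: γ = 1/√(1 − 0.4352²) = 1/√0.8106 = 1.111; τ_1 = 6.12/1.111 = 5.510 s.
Leg 2: γ = 2.44; τ_2 = 9.48/2.440 = 3.885 s.
Leg 3: 2.92 s is already measured on the train.
Leg 4: 1.64 s is already measured on the train.
Total: 5.510 + 3.885 + 2.920 + 1.640 s.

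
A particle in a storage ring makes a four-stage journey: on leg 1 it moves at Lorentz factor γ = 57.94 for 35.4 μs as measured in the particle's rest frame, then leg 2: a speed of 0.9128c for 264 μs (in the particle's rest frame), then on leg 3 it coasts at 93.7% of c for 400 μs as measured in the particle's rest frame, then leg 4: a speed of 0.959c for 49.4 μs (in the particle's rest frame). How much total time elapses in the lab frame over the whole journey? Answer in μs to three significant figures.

Δt = 4020 μs

Leg 1: γ = 57.94; Δt_1 = 57.94 × 35.4 = 2051 μs.
Leg 2: γ = 1/√(1 − 0.9128²) = 1/√0.1668 = 2.449; Δt_2 = 2.449 × 264 = 646.4 μs.
Leg 3: β = 0.937; γ = 1/√(1 − 0.937²) = 1/√0.1220 = 2.863; Δt_3 = 2.863 × 400 = 1145 μs.
Leg 4: γ = 1/√(1 − 0.959²) = 1/√0.08032 = 3.529; Δt_4 = 3.529 × 49.4 = 174.3 μs.
Total: 2051 + 646.4 + 1145 + 174.3 μs.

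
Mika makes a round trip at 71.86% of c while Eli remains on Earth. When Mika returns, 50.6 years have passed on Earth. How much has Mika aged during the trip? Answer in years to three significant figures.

τ = 35.2 years

β = 0.7186; γ = 1/√(1 − 0.7186²) = 1/√0.4836 = 1.438
Mika's clock measures proper time along the trip: τ = Δt/γ = 50.6/1.438 years.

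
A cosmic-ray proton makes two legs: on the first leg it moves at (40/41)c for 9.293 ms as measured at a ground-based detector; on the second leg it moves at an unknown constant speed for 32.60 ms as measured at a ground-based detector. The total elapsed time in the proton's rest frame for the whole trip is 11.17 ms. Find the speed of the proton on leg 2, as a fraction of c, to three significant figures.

β = 0.960

Leg 1: γ = 1/√(1 − (40/41)²) = 41/9 ≈ 4.556; τ_1 = 9.293/4.556 = 2.040 ms.
Leg 2: speed unknown; τ_2 = 32.60/γ_2.
Total proper time: 2.040 + τ_2 = 11.17, so τ_2 = 11.17 − 2.040 = 9.130 ms.
γ_2 = 32.60/9.130 = 3.571; β = √(1 − 1/γ²) = √0.9216.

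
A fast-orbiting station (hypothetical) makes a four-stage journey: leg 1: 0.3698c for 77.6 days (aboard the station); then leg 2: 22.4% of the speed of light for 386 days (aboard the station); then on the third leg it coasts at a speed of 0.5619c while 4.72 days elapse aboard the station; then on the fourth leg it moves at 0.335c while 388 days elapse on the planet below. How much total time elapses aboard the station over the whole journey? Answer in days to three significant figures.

τ = 834 days

Leg 1: 77.6 days is already measured aboard the station.
Leg 2: 386 days is already measured aboard the station.
Leg 3: 4.72 days is already measured aboard the station.
Leg 4: γ = 1/√(1 − 0.335²) = 1/√0.8878 = 1.061; τ_4 = 388/1.061 = 365.6 days.
Total: 77.60 + 386.0 + 4.720 + 365.6 days.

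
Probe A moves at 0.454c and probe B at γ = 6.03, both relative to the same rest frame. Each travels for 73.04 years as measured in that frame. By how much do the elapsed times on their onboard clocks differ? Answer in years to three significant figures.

A: γ = 1/√(1 − 0.454²) = 1/√0.7939 = 1.122; τ_A = 73.04/1.122 = 65.08 years.
B: γ = 6.03; τ_B = 73.04/6.030 = 12.11 years.

|τ_A − τ_B| = 53.0 years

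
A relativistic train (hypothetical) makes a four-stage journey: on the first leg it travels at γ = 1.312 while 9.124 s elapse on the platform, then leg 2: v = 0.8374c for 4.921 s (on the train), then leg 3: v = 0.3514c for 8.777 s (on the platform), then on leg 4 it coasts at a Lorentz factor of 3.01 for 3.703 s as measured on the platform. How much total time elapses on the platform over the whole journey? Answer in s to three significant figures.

Leg 1: 9.124 s is already measured on the platform.
Leg 2: γ = 1/√(1 − 0.8374²) = 1/√0.2988 = 1.830; Δt_2 = 1.830 × 4.921 = 9.003 s.
Leg 3: 8.777 s is already measured on the platform.
Leg 4: 3.703 s is already measured on the platform.
Total: 9.124 + 9.003 + 8.777 + 3.703 s.

Δt = 30.6 s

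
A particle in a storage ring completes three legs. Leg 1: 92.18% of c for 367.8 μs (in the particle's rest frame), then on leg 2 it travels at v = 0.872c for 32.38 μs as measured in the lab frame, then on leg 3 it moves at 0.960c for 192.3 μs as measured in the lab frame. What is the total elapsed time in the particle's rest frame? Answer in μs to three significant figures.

Leg 1: 367.8 μs is already measured in the particle's rest frame.
Leg 2: γ = 1/√(1 − 0.872²) = 1/√0.2396 = 2.043; τ_2 = 32.38/2.043 = 15.85 μs.
Leg 3: γ = 1/√(1 − 0.960²) = 1/√0.07840 = 3.571; τ_3 = 192.3/3.571 = 53.84 μs.
Total: 367.8 + 15.85 + 53.84 μs.

τ = 437 μs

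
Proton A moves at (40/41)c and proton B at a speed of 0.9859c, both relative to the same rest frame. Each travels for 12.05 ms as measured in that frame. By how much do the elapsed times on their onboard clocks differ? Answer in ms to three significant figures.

A: γ = 1/√(1 − (40/41)²) = 41/9 ≈ 4.556; τ_A = 12.05/4.556 = 2.645 ms.
B: γ = 1/√(1 − 0.9859²) = 1/√0.02800 = 5.976; τ_B = 12.05/5.976 = 2.016 ms.

|τ_A − τ_B| = 0.629 ms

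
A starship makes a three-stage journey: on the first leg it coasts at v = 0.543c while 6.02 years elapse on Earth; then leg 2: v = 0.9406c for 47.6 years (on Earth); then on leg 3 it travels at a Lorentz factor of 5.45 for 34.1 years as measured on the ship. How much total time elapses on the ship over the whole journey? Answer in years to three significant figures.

τ = 55.3 years

Leg 1: γ = 1/√(1 − 0.543²) = 1/√0.7052 = 1.191; τ_1 = 6.02/1.191 = 5.055 years.
Leg 2: γ = 1/√(1 − 0.9406²) = 1/√0.1153 = 2.945; τ_2 = 47.6/2.945 = 16.16 years.
Leg 3: 34.1 years is already measured on the ship.
Total: 5.055 + 16.16 + 34.10 years.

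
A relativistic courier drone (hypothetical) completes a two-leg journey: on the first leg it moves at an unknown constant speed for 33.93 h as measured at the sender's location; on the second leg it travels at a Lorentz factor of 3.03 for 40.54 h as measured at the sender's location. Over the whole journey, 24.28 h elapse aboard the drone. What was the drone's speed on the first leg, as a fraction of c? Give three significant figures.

β = 0.947

Leg 1: speed unknown; τ_1 = 33.93/γ_1.
Leg 2: γ = 3.03; τ_2 = 40.54/3.030 = 13.38 h.
Total proper time: τ_1 + 13.38 = 24.28, so τ_1 = 24.28 − 13.38 = 10.90 h.
γ_1 = 33.93/10.90 = 3.113; β = √(1 − 1/γ²) = √0.8968.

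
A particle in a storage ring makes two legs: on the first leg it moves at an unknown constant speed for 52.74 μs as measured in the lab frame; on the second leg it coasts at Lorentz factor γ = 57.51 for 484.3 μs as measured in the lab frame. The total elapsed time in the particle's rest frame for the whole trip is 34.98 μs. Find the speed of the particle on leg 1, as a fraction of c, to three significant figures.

β = 0.864

Leg 1: speed unknown; τ_1 = 52.74/γ_1.
Leg 2: γ = 57.51; τ_2 = 484.3/57.51 = 8.421 μs.
Total proper time: τ_1 + 8.421 = 34.98, so τ_1 = 34.98 − 8.421 = 26.56 μs.
γ_1 = 52.74/26.56 = 1.986; β = √(1 − 1/γ²) = √0.7464.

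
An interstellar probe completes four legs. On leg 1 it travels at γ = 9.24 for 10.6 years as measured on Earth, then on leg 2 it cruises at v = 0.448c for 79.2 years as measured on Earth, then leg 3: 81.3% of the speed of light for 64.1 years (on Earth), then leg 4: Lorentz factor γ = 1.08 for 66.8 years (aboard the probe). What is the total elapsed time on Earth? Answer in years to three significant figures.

Δt = 226 years

Leg 1: 10.6 years is already measured on Earth.
Leg 2: 79.2 years is already measured on Earth.
Leg 3: 64.1 years is already measured on Earth.
Leg 4: γ = 1.08; Δt_4 = 1.080 × 66.8 = 72.14 years.
Total: 10.60 + 79.20 + 64.10 + 72.14 years.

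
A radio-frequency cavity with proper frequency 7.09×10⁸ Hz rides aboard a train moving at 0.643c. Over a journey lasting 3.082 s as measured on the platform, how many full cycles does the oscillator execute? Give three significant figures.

N = 1.67×10⁹

γ = 1/√(1 − 0.643²) = 1/√0.5866 = 1.306
The oscillator's own cycle count is N = f × τ where τ is the proper time on the train. τ = Δt/γ = 3.082/1.306 = 2.360 s = 2.360×10⁰ s.
N = 7.09×10⁸ × 2.360×10⁰ = 1.674×10⁹.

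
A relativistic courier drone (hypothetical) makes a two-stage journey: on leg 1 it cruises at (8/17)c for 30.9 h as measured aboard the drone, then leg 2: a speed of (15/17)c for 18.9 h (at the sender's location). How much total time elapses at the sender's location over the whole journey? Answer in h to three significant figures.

Δt = 53.9 h

Leg 1: γ = 1/√(1 − (8/17)²) = 17/15 ≈ 1.133; Δt_1 = 1.133 × 30.9 = 35.02 h.
Leg 2: 18.9 h is already measured at the sender's location.
Total: 35.02 + 18.90 h.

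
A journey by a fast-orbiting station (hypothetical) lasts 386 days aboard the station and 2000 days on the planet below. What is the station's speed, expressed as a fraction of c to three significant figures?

The proper time is measured aboard the station (both events occur at the station's location); Δt is measured on the planet below. γ = Δt/τ = 2000/386 = 5.181.
β = √(1 − 1/γ²) = √(1 − 0.03725) = √0.9628

β = 0.981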